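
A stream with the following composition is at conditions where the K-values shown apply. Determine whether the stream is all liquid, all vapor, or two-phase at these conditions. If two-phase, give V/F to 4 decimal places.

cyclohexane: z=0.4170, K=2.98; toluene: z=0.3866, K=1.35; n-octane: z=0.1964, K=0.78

ΣzᵢKᵢ = 1.9178; Σzᵢ/Kᵢ = 0.6781.
Since Σzᵢ/Kᵢ < 1 the mixture is above its dew point — single vapor phase.

all vapor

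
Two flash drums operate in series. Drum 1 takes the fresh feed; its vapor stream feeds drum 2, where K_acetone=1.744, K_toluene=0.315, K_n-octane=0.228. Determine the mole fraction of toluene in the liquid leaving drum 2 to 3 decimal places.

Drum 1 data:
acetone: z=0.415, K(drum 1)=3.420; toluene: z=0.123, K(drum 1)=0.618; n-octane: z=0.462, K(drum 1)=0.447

Drum 1:
Material balance + equilibrium reduce to Σ zᵢ(Kᵢ−1)/(1+ψ₁(Kᵢ−1)) = 0.
Feasibility: ΣzᵢKᵢ = 1.702, Σzᵢ/Kᵢ = 1.354 — both > 1, two phases present.
Newton iteration, ψ₁⁰ = 0.5:
  ψ₁ = 0.500: g = 0.0432, g' = -0.795 → ψ₁ = 0.554
  ψ₁ = 0.554: g = 0.0008, g' = -0.766 → ψ₁ = 0.555
Converged at ψ₁ = 0.555.
Drum-1 compositions:
  acetone: x = 0.177, y = 0.605
  toluene: x = 0.156, y = 0.096
  n-octane: x = 0.667, y = 0.298
Drum-2 feed = drum-1 vapor: z₂ = (0.6054, 0.0965, 0.2981).
Drum 2:
Iterate (Newton) starting at ψ₂ = 0.55:
  ψ₂ = 0.550: g = -0.1863, g' = -0.822 → ψ₂ = 0.323
  ψ₂ = 0.323: g = -0.0284, g' = -0.608 → ψ₂ = 0.277
  ψ₂ = 0.277: g = -0.0005, g' = -0.587 → ψ₂ = 0.276
Converged at ψ₂ = 0.276.
  acetone: x = 0.502, y = 0.876
  toluene: x = 0.119, y = 0.037
  n-octane: x = 0.379, y = 0.086

x_toluene (drum 2) = 0.119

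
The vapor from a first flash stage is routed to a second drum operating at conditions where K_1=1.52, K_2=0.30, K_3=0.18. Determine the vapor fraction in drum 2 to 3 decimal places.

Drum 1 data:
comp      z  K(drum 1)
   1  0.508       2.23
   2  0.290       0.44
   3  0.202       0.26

V/F (drum 2) = 0.570

Drum 1:
Newton–Raphson from ψ₁ = 0.66:
  ψ₁ = 0.660: g = -0.2049, g' = -0.886 → ψ₁ = 0.429
  ψ₁ = 0.429: g = -0.0235, g' = -0.724 → ψ₁ = 0.396
Converged at ψ₁ = 0.396.
Drum-1 compositions:
  1: x = 0.342, y = 0.762
  2: x = 0.373, y = 0.164
  3: x = 0.286, y = 0.074
Drum-2 feed = drum-1 vapor: z₂ = (0.7617, 0.1640, 0.0743).
Drum 2:
Material balance + equilibrium reduce to Σ zᵢ(Kᵢ−1)/(1+ψ₂(Kᵢ−1)) = 0.
Check two-phase: ΣzᵢKᵢ = 1.220 > 1 and Σzᵢ/Kᵢ = 1.460 > 1, so g(0) = 0.220 > 0 and g(1) = -0.460 < 0.
Newton–Raphson from ψ₂ = 0.54:
  ψ₂ = 0.540: g = 0.0154, g' = -0.494 → ψ₂ = 0.571
  ψ₂ = 0.571: g = -0.0004, g' = -0.522 → ψ₂ = 0.570
Converged at ψ₂ = 0.570.
  1: x = 0.587, y = 0.893
  2: x = 0.273, y = 0.082
  3: x = 0.140, y = 0.025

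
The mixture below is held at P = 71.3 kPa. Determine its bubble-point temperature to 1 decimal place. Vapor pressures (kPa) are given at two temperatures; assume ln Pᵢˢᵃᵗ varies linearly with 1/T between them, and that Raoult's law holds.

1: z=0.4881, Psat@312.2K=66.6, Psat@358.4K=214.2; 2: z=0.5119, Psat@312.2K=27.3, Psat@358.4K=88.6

Bubble-point temperature: ΣzᵢPᵢˢᵃᵗ(T) = P. Interpolate ln Pᵢˢᵃᵗ = aᵢ + bᵢ/T.
  T = 312.2 K: ΣzᵢPᵢˢᵃᵗ = 46.48 kPa
  T = 358.4 K: ΣzᵢPᵢˢᵃᵗ = 149.91 kPa
  T = 335.3 K: ΣzᵢPᵢˢᵃᵗ = 86.91 kPa
  T = 323.8 K: ΣzᵢPᵢˢᵃᵗ = 64.36 kPa
  T = 329.6 K: ΣzᵢPᵢˢᵃᵗ = 75.08 kPa
  T = 326.7 K: ΣzᵢPᵢˢᵃᵗ = 69.56 kPa
Interpolating between 326.7 K and 329.6 K gives T ≈ 327.6 K.

T = 327.6 K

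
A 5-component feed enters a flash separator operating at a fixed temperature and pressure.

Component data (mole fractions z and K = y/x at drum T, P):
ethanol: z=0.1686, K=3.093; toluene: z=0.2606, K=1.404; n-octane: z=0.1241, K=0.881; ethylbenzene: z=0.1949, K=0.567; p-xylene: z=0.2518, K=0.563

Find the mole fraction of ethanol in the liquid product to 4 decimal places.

Let β = V/F and solve Σ zᵢ(Kᵢ−1)/(1+β(Kᵢ−1)) = 0.
g(0) = ΣzᵢKᵢ − 1 = 0.2490 and g(1) = 1 − Σzᵢ/Kᵢ = -0.1720, so a root lies in (0, 1).
Newton iteration, β⁰ = 0.67:
  β = 0.6700: g = -0.06077, g' = -0.3251 → β = 0.4830
  β = 0.4830: g = 0.00171, g' = -0.3501 → β = 0.4879
Converged at β = 0.4879.
Compositions from xᵢ = zᵢ/(1+β(Kᵢ−1)), yᵢ = Kᵢxᵢ:
  ethanol: x = 0.0834, y = 0.2580
  toluene: x = 0.2177, y = 0.3056
  n-octane: x = 0.1317, y = 0.1161
  ethylbenzene: x = 0.2471, y = 0.1401
  p-xylene: x = 0.3200, y = 0.1802

x_ethanol = 0.0834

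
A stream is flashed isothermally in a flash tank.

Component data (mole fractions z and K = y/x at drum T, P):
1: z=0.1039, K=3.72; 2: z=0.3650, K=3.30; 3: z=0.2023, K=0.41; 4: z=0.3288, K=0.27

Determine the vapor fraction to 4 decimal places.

Rachford–Rice: g(ψ) = Σ zᵢ(Kᵢ−1)/(1+ψ(Kᵢ−1)) = 0.
Feasibility: ΣzᵢKᵢ = 1.7627, Σzᵢ/Kᵢ = 1.8497 — both > 1, two phases present.
Newton–Raphson from ψ = 0.6:
  ψ = 0.6000: g = -0.15175, g' = -1.1753 → ψ = 0.4709
  ψ = 0.4709: g = -0.00410, g' = -1.1346 → ψ = 0.4673
Converged at ψ = 0.4673.

ψ = 0.4673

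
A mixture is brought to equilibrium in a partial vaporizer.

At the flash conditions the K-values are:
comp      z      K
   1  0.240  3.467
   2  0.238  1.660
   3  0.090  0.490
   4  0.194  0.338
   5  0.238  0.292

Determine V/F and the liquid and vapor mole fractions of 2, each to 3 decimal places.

Rachford–Rice: g(V/F) = Σ zᵢ(Kᵢ−1)/(1+V/F(Kᵢ−1)) = 0.
g(0) = ΣzᵢKᵢ − 1 = 0.406 and g(1) = 1 − Σzᵢ/Kᵢ = -0.785, so a root lies in (0, 1).
Newton iteration, V/F⁰ = 0.54:
  V/F = 0.540: g = -0.1663, g' = -0.888 → V/F = 0.353
  V/F = 0.353: g = -0.0041, g' = -0.877 → V/F = 0.348
Converged at V/F = 0.348.
Compositions from xᵢ = zᵢ/(1+V/F(Kᵢ−1)), yᵢ = Kᵢxᵢ:
  1: x = 0.129, y = 0.448
  2: x = 0.194, y = 0.321
  3: x = 0.109, y = 0.054
  4: x = 0.252, y = 0.085
  5: x = 0.316, y = 0.092

V/F = 0.348, x_2 = 0.194, y_2 = 0.321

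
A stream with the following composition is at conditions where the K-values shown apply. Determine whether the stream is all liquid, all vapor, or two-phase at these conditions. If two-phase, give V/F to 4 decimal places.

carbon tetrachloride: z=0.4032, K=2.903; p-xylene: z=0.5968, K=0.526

two-phase, V/F = 0.5370

ΣzᵢKᵢ = 1.4844; Σzᵢ/Kᵢ = 1.2735.
Both exceed 1, so a two-phase solution exists.
Newton–Raphson from ψ = 0.5:
  ψ = 0.5000: g = 0.02243, g' = -0.6137 → ψ = 0.5365
  ψ = 0.5365: g = 0.00029, g' = -0.5986 → ψ = 0.5370
Converged at ψ = 0.5370.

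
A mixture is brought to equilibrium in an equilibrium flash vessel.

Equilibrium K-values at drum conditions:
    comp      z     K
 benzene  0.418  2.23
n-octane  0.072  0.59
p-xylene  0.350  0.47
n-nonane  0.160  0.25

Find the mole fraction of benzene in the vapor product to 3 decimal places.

y_benzene = 0.714

Iterate (Newton) starting at ψ = 0.52:
  ψ = 0.520: g = -0.1767, g' = -0.684 → ψ = 0.262
  ψ = 0.262: g = -0.0087, g' = -0.649 → ψ = 0.248
Converged at ψ = 0.248.
Compositions from xᵢ = zᵢ/(1+ψ(Kᵢ−1)), yᵢ = Kᵢxᵢ:
  benzene: x = 0.320, y = 0.714
  n-octane: x = 0.080, y = 0.047
  p-xylene: x = 0.403, y = 0.189
  n-nonane: x = 0.197, y = 0.049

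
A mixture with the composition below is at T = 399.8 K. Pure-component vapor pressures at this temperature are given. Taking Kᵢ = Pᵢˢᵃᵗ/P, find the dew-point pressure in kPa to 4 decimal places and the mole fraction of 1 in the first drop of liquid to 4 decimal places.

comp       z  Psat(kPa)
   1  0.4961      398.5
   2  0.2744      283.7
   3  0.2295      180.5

Pdew = 287.0589 kPa, x_1 = 0.3574

At the dew point ψ → 1, so Σzᵢ/Kᵢ = 1 with Kᵢ = Pᵢˢᵃᵗ/P ⇒ 1/P = Σzᵢ/Pᵢˢᵃᵗ.
1/P = 0.4961/398.5 + 0.2744/283.7 + 0.2295/180.5 = 0.0034836 ⇒ P = 287.0589 kPa
xᵢ = zᵢP/Pᵢˢᵃᵗ ⇒ x_1 = 0.4961·287.0589/398.5 = 0.3574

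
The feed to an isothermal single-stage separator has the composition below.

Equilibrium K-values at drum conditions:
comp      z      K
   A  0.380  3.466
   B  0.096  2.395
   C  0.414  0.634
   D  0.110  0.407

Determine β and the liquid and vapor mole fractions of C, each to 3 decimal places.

Material balance + equilibrium reduce to Σ zᵢ(Kᵢ−1)/(1+β(Kᵢ−1)) = 0.
Check two-phase: ΣzᵢKᵢ = 1.854 > 1 and Σzᵢ/Kᵢ = 1.073 > 1, so g(0) = 0.854 > 0 and g(1) = -0.073 < 0.
Newton–Raphson from β = 0.33:
  β = 0.330: g = 0.3549, g' = -0.922 → β = 0.715
  β = 0.715: g = 0.0876, g' = -0.568 → β = 0.869
  β = 0.869: g = 0.0017, g' = -0.556 → β = 0.872
Converged at β = 0.872.
Compositions from xᵢ = zᵢ/(1+β(Kᵢ−1)), yᵢ = Kᵢxᵢ:
  A: x = 0.121, y = 0.418
  B: x = 0.043, y = 0.104
  C: x = 0.608, y = 0.386
  D: x = 0.228, y = 0.093

β = 0.872, x_C = 0.608, y_C = 0.386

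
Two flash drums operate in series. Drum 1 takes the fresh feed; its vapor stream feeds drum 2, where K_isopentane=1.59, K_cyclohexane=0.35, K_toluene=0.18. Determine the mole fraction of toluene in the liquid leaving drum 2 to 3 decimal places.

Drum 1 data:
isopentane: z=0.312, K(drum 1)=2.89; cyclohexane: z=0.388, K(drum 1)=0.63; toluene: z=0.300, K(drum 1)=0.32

Drum 1:
Newton–Raphson from ψ₁ = 0.5:
  ψ₁ = 0.500: g = -0.1821, g' = -0.693 → ψ₁ = 0.237
  ψ₁ = 0.237: g = 0.0065, g' = -0.792 → ψ₁ = 0.245
  ψ₁ = 0.245: g = 0.0000, g' = -0.784 → ψ₁ = 0.246
Converged at ψ₁ = 0.246.
Drum-1 compositions:
  isopentane: x = 0.213, y = 0.616
  cyclohexane: x = 0.427, y = 0.269
  toluene: x = 0.360, y = 0.115
Drum-2 feed = drum-1 vapor: z₂ = (0.6159, 0.2689, 0.1152).
Drum 2:
Rachford–Rice: g(ψ₂) = Σ zᵢ(Kᵢ−1)/(1+ψ₂(Kᵢ−1)) = 0.
Feasibility: ΣzᵢKᵢ = 1.094, Σzᵢ/Kᵢ = 1.796 — both > 1, two phases present.
Newton iteration, ψ₂⁰ = 0.5:
  ψ₂ = 0.500: g = -0.1385, g' = -0.600 → ψ₂ = 0.269
  ψ₂ = 0.269: g = -0.0195, g' = -0.454 → ψ₂ = 0.226
Converged at ψ₂ = 0.226.
  isopentane: x = 0.544, y = 0.864
  cyclohexane: x = 0.315, y = 0.110
  toluene: x = 0.141, y = 0.025

x_toluene (drum 2) = 0.141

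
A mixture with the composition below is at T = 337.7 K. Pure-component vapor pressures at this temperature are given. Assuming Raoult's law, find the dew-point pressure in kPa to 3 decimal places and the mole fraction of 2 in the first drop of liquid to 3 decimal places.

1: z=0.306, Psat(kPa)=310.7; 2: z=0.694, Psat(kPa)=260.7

Pdew = 274.203 kPa, x_2 = 0.730

At the dew point ψ → 1, so Σzᵢ/Kᵢ = 1 with Kᵢ = Pᵢˢᵃᵗ/P ⇒ 1/P = Σzᵢ/Pᵢˢᵃᵗ.
1/P = 0.306/310.7 + 0.694/260.7 = 0.003647 ⇒ P = 274.203 kPa
xᵢ = zᵢP/Pᵢˢᵃᵗ ⇒ x_2 = 0.694·274.203/260.7 = 0.730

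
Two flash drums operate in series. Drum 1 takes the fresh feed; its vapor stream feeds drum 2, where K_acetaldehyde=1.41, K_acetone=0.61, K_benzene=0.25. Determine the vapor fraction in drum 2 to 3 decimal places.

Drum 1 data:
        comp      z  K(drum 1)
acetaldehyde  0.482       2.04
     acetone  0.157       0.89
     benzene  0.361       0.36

V/F (drum 2) = 0.313

Drum 1:
Rachford–Rice: g(ψ₁) = Σ zᵢ(Kᵢ−1)/(1+ψ₁(Kᵢ−1)) = 0.
g(0) = ΣzᵢKᵢ − 1 = 0.253 and g(1) = 1 − Σzᵢ/Kᵢ = -0.415, so a root lies in (0, 1).
Newton–Raphson from ψ₁ = 0.5:
  ψ₁ = 0.500: g = -0.0283, g' = -0.548 → ψ₁ = 0.448
Converged at ψ₁ = 0.448.
Drum-1 compositions:
  acetaldehyde: x = 0.329, y = 0.671
  acetone: x = 0.165, y = 0.147
  benzene: x = 0.506, y = 0.182
Drum-2 feed = drum-1 vapor: z₂ = (0.6709, 0.1470, 0.1822).
Drum 2:
Newton–Raphson from ψ₂ = 0.5:
  ψ₂ = 0.500: g = -0.0615, g' = -0.374 → ψ₂ = 0.336
  ψ₂ = 0.336: g = -0.0068, g' = -0.300 → ψ₂ = 0.313
Converged at ψ₂ = 0.313.
  acetaldehyde: x = 0.595, y = 0.838
  acetone: x = 0.167, y = 0.102
  benzene: x = 0.238, y = 0.060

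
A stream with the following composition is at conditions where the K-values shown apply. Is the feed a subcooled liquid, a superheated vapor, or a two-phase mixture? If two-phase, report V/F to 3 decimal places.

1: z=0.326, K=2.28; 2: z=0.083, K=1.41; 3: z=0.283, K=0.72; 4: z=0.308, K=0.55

ΣzᵢKᵢ = 1.233; Σzᵢ/Kᵢ = 1.155.
Both exceed 1, so a two-phase solution exists.
Rachford–Rice: g(ψ) = Σ zᵢ(Kᵢ−1)/(1+ψ(Kᵢ−1)) = 0.
Iterate (Newton) starting at ψ = 0.36:
  ψ = 0.360: g = 0.0618, g' = -0.377 → ψ = 0.524
  ψ = 0.524: g = 0.0036, g' = -0.338 → ψ = 0.534
Converged at ψ = 0.534.

two-phase, V/F = 0.534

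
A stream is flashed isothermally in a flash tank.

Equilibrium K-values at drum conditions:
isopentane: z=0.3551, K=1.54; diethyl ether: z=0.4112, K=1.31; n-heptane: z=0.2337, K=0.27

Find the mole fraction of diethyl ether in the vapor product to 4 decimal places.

y_diethyl ether = 0.4687

Iterate (Newton) starting at ψ = 0.6:
  ψ = 0.6000: g = -0.05125, g' = -0.4815 → ψ = 0.4936
  ψ = 0.4936: g = -0.00473, g' = -0.3986 → ψ = 0.4817
  ψ = 0.4817: g = -0.00004, g' = -0.3914 → ψ = 0.4816
Converged at ψ = 0.4816.
Compositions from xᵢ = zᵢ/(1+ψ(Kᵢ−1)), yᵢ = Kᵢxᵢ:
  isopentane: x = 0.2818, y = 0.4340
  diethyl ether: x = 0.3578, y = 0.4687
  n-heptane: x = 0.3604, y = 0.0973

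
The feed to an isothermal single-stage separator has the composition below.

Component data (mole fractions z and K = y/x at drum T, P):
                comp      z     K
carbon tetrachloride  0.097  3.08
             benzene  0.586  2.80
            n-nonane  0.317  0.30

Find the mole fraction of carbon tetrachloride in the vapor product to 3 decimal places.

Rachford–Rice: g(ψ) = Σ zᵢ(Kᵢ−1)/(1+ψ(Kᵢ−1)) = 0.
Feasibility: ΣzᵢKᵢ = 2.035, Σzᵢ/Kᵢ = 1.297 — both > 1, two phases present.
Newton iteration, ψ⁰ = 0.5:
  ψ = 0.500: g = 0.3127, g' = -0.994 → ψ = 0.814
  ψ = 0.814: g = -0.0135, g' = -1.211 → ψ = 0.803
Converged at ψ = 0.803.
Compositions from xᵢ = zᵢ/(1+ψ(Kᵢ−1)), yᵢ = Kᵢxᵢ:
  carbon tetrachloride: x = 0.036, y = 0.112
  benzene: x = 0.240, y = 0.671
  n-nonane: x = 0.724, y = 0.217

y_carbon tetrachloride = 0.112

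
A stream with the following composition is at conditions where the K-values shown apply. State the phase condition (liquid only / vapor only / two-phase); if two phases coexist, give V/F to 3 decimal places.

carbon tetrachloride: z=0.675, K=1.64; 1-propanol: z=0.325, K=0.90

vapor only

ΣzᵢKᵢ = 1.399; Σzᵢ/Kᵢ = 0.773.
Since Σzᵢ/Kᵢ < 1 the mixture is above its dew point — single vapor phase.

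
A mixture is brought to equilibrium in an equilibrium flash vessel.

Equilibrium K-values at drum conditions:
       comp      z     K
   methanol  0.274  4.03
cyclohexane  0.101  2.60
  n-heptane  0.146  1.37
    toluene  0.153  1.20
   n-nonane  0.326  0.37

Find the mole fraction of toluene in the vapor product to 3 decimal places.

y_toluene = 0.159

Material balance + equilibrium reduce to Σ zᵢ(Kᵢ−1)/(1+ψ(Kᵢ−1)) = 0.
Check two-phase: ΣzᵢKᵢ = 1.871 > 1 and Σzᵢ/Kᵢ = 1.222 > 1, so g(0) = 0.871 > 0 and g(1) = -0.222 < 0.
Newton–Raphson from ψ = 0.51:
  ψ = 0.510: g = 0.1858, g' = -0.767 → ψ = 0.752
  ψ = 0.752: g = 0.0049, g' = -0.772 → ψ = 0.759
Converged at ψ = 0.759.
Compositions from xᵢ = zᵢ/(1+ψ(Kᵢ−1)), yᵢ = Kᵢxᵢ:
  methanol: x = 0.083, y = 0.335
  cyclohexane: x = 0.046, y = 0.119
  n-heptane: x = 0.114, y = 0.156
  toluene: x = 0.133, y = 0.159
  n-nonane: x = 0.624, y = 0.231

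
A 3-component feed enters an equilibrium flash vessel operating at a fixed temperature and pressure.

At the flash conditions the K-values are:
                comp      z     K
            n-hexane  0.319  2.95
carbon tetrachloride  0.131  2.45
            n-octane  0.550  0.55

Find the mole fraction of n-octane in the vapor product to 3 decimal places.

Newton–Raphson from β = 0.5:
  β = 0.500: g = 0.1057, g' = -0.589 → β = 0.680
  β = 0.680: g = 0.0067, g' = -0.525 → β = 0.692
Converged at β = 0.692.
Compositions from xᵢ = zᵢ/(1+β(Kᵢ−1)), yᵢ = Kᵢxᵢ:
  n-hexane: x = 0.136, y = 0.400
  carbon tetrachloride: x = 0.065, y = 0.160
  n-octane: x = 0.799, y = 0.439

y_n-octane = 0.439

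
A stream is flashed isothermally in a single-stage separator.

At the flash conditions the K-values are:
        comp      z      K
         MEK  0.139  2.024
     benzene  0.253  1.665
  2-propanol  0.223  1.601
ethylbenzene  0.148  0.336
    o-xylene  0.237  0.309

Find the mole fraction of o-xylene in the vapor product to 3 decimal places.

Let ψ = V/F and solve Σ zᵢ(Kᵢ−1)/(1+ψ(Kᵢ−1)) = 0.
Feasibility: ΣzᵢKᵢ = 1.183, Σzᵢ/Kᵢ = 1.567 — both > 1, two phases present.
Newton–Raphson from ψ = 0.5:
  ψ = 0.500: g = -0.0739, g' = -0.585 → ψ = 0.374
  ψ = 0.374: g = -0.0043, g' = -0.523 → ψ = 0.365
Converged at ψ = 0.365.
Compositions from xᵢ = zᵢ/(1+ψ(Kᵢ−1)), yᵢ = Kᵢxᵢ:
  MEK: x = 0.101, y = 0.205
  benzene: x = 0.204, y = 0.339
  2-propanol: x = 0.183, y = 0.293
  ethylbenzene: x = 0.195, y = 0.066
  o-xylene: x = 0.317, y = 0.098

y_o-xylene = 0.098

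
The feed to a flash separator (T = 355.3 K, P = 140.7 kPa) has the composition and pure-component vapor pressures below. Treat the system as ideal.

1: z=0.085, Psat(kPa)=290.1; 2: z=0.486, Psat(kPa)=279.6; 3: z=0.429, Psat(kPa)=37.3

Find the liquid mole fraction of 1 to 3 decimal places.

x_1 = 0.062

Raoult's law: Kᵢ = Pᵢˢᵃᵗ/P = Pᵢˢᵃᵗ/140.7.
  K_1 = 290.1/140.7 = 2.06183, K_2 = 279.6/140.7 = 1.98721, K_3 = 37.3/140.7 = 0.26510
Material balance + equilibrium reduce to Σ zᵢ(Kᵢ−1)/(1+β(Kᵢ−1)) = 0.
Check two-phase: ΣzᵢKᵢ = 1.255 > 1 and Σzᵢ/Kᵢ = 1.904 > 1, so g(0) = 0.255 > 0 and g(1) = -0.904 < 0.
Newton–Raphson from β = 0.5:
  β = 0.500: g = -0.1182, g' = -0.832 → β = 0.358
  β = 0.358: g = -0.0079, g' = -0.736 → β = 0.347
Converged at β = 0.347.
Compositions from xᵢ = zᵢ/(1+β(Kᵢ−1)), yᵢ = Kᵢxᵢ:
  1: x = 0.062, y = 0.128
  2: x = 0.362, y = 0.719
  3: x = 0.576, y = 0.153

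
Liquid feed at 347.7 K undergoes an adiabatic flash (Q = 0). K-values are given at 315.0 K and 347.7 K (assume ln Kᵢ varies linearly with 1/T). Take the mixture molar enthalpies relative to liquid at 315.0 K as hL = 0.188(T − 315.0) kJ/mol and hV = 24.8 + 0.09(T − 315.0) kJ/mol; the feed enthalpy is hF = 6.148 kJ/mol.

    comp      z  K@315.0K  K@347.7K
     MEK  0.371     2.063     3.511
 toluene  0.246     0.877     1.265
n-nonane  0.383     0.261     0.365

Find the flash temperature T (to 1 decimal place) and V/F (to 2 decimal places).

T = 318.8 K, V/F = 0.22

Adiabatic flash: solve Rachford–Rice at each trial T, then check hF = ψ·hV(T) + (1−ψ)·hL(T).
  T = 315.0 K: K = (2.063, 0.877, 0.261), RR gives ψ = 0.134, H_out = 3.336 kJ/mol
  T = 347.7 K: K = (3.511, 1.265, 0.365), RR gives ψ = 0.644, H_out = 20.060 kJ/mol
  T = 331.4 K: K = (2.729, 1.063, 0.311), RR gives ψ = 0.442, H_out = 13.323 kJ/mol
  T = 323.2 K: K = (2.381, 0.968, 0.286), RR gives ψ = 0.309, H_out = 8.963 kJ/mol
  T = 319.1 K: K = (2.218, 0.922, 0.273), RR gives ψ = 0.229, H_out = 6.357 kJ/mol
  T = 317.1 K: K = (2.142, 0.900, 0.267), RR gives ψ = 0.185, H_out = 4.943 kJ/mol
Linear interpolation between T = 317.1 (H_out = 4.943) and T = 319.1 (H_out = 6.357) on hF = 6.148 gives T ≈ 318.8 K, at which ψ = 0.22.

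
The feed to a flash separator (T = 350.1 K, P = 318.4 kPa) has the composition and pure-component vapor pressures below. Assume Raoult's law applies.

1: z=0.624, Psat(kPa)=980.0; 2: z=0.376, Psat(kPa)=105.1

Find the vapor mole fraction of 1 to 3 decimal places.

y_1 = 0.750

Raoult's law: Kᵢ = Pᵢˢᵃᵗ/P = Pᵢˢᵃᵗ/318.4.
  K_1 = 980.0/318.4 = 3.07789, K_2 = 105.1/318.4 = 0.33009
Binary case is linear: z₁(K₁−1)(1+β(K₂−1)) + z₂(K₂−1)(1+β(K₁−1)) = 0
⇒ β = [z₁(K₁−1)+z₂(K₂−1)] / [−(K₁−1)(K₂−1)] = 1.0447/1.3920 = 0.751
Compositions from xᵢ = zᵢ/(1+β(Kᵢ−1)), yᵢ = Kᵢxᵢ:
  1: x = 0.244, y = 0.750
  2: x = 0.756, y = 0.250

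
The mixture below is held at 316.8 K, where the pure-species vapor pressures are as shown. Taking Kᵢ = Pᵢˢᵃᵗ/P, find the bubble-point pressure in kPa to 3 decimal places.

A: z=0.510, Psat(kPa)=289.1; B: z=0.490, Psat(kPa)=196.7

At the bubble point ψ → 0, so ΣzᵢKᵢ = 1 with Kᵢ = Pᵢˢᵃᵗ/P ⇒ P = ΣzᵢPᵢˢᵃᵗ.
P = 0.510·289.1 + 0.490·196.7 = 243.824 kPa

Pbub = 243.824 kPa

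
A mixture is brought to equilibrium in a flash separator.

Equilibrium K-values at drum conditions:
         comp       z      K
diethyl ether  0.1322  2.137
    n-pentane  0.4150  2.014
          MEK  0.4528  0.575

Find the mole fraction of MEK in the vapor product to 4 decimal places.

Material balance + equilibrium reduce to Σ zᵢ(Kᵢ−1)/(1+ψ(Kᵢ−1)) = 0.
g(0) = ΣzᵢKᵢ − 1 = 0.3787 and g(1) = 1 − Σzᵢ/Kᵢ = -0.0554, so a root lies in (0, 1).
Newton iteration, ψ⁰ = 0.5:
  ψ = 0.5000: g = 0.13070, g' = -0.3892 → ψ = 0.8358
  ψ = 0.8358: g = 0.00639, g' = -0.3667 → ψ = 0.8532
Converged at ψ = 0.8532.
Compositions from xᵢ = zᵢ/(1+ψ(Kᵢ−1)), yᵢ = Kᵢxᵢ:
  diethyl ether: x = 0.0671, y = 0.1434
  n-pentane: x = 0.2225, y = 0.4481
  MEK: x = 0.7104, y = 0.4085

y_MEK = 0.4085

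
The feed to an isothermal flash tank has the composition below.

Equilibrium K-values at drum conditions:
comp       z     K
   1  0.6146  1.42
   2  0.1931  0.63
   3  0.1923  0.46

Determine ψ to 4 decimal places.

ψ = 0.4225

Material balance + equilibrium reduce to Σ zᵢ(Kᵢ−1)/(1+ψ(Kᵢ−1)) = 0.
g(0) = ΣzᵢKᵢ − 1 = 0.0828 and g(1) = 1 − Σzᵢ/Kᵢ = -0.1574, so a root lies in (0, 1).
Newton–Raphson from ψ = 0.5:
  ψ = 0.5000: g = -0.01658, g' = -0.2191 → ψ = 0.4243
  ψ = 0.4243: g = -0.00037, g' = -0.2097 → ψ = 0.4225
Converged at ψ = 0.4225.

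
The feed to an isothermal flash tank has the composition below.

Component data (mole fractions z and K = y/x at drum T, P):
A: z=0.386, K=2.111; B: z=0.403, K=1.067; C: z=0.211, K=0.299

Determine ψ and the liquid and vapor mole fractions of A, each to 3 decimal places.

Let ψ = V/F and solve Σ zᵢ(Kᵢ−1)/(1+ψ(Kᵢ−1)) = 0.
Feasibility: ΣzᵢKᵢ = 1.308, Σzᵢ/Kᵢ = 1.266 — both > 1, two phases present.
Iterate (Newton) starting at ψ = 0.5:
  ψ = 0.500: g = 0.0741, g' = -0.444 → ψ = 0.667
  ψ = 0.667: g = -0.0055, g' = -0.524 → ψ = 0.656
Converged at ψ = 0.656.
Compositions from xᵢ = zᵢ/(1+ψ(Kᵢ−1)), yᵢ = Kᵢxᵢ:
  A: x = 0.223, y = 0.471
  B: x = 0.386, y = 0.412
  C: x = 0.391, y = 0.117

ψ = 0.656, x_A = 0.223, y_A = 0.471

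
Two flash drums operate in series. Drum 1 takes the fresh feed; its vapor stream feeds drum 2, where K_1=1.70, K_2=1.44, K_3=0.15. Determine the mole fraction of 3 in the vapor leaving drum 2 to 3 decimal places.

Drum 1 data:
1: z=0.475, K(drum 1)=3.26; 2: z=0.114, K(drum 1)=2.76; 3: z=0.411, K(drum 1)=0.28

Drum 1:
Iterate (Newton) starting at ψ₁ = 0.44:
  ψ₁ = 0.440: g = 0.2182, g' = -1.179 → ψ₁ = 0.625
  ψ₁ = 0.625: g = 0.0023, g' = -1.201 → ψ₁ = 0.627
Converged at ψ₁ = 0.627.
Drum-1 compositions:
  1: x = 0.197, y = 0.641
  2: x = 0.054, y = 0.150
  3: x = 0.749, y = 0.210
Drum-2 feed = drum-1 vapor: z₂ = (0.6406, 0.1496, 0.2098).
Drum 2:
Rachford–Rice: g(ψ₂) = Σ zᵢ(Kᵢ−1)/(1+ψ₂(Kᵢ−1)) = 0.
g(0) = ΣzᵢKᵢ − 1 = 0.336 and g(1) = 1 − Σzᵢ/Kᵢ = -0.879, so a root lies in (0, 1).
Newton iteration, ψ₂⁰ = 0.5:
  ψ₂ = 0.500: g = 0.0760, g' = -0.650 → ψ₂ = 0.617
  ψ₂ = 0.617: g = -0.0099, g' = -0.841 → ψ₂ = 0.605
Converged at ψ₂ = 0.605.
  1: x = 0.450, y = 0.765
  2: x = 0.118, y = 0.170
  3: x = 0.432, y = 0.065

y_3 (drum 2) = 0.065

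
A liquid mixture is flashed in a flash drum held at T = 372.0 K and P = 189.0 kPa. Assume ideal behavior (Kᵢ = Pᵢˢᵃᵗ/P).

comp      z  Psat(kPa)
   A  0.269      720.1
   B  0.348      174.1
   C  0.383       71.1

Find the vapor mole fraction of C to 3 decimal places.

y_C = 0.194

Raoult's law: Kᵢ = Pᵢˢᵃᵗ/P = Pᵢˢᵃᵗ/189.0.
  K_A = 720.1/189.0 = 3.81005, K_B = 174.1/189.0 = 0.92116, K_C = 71.1/189.0 = 0.37619
Material balance + equilibrium reduce to Σ zᵢ(Kᵢ−1)/(1+ψ(Kᵢ−1)) = 0.
g(0) = ΣzᵢKᵢ − 1 = 0.490 and g(1) = 1 − Σzᵢ/Kᵢ = -0.466, so a root lies in (0, 1).
Newton iteration, ψ⁰ = 0.33:
  ψ = 0.330: g = 0.0632, g' = -0.810 → ψ = 0.408
  ψ = 0.408: g = 0.0033, g' = -0.732 → ψ = 0.413
Converged at ψ = 0.413.
Compositions from xᵢ = zᵢ/(1+ψ(Kᵢ−1)), yᵢ = Kᵢxᵢ:
  A: x = 0.125, y = 0.475
  B: x = 0.360, y = 0.331
  C: x = 0.516, y = 0.194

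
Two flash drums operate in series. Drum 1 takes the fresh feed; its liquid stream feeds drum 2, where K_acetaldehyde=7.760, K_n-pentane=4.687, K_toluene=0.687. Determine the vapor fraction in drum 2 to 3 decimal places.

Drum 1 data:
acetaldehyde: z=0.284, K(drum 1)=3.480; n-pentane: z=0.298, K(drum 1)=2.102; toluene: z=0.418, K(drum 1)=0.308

V/F (drum 2) = 0.794

Drum 1:
Material balance + equilibrium reduce to Σ zᵢ(Kᵢ−1)/(1+ψ₁(Kᵢ−1)) = 0.
Check two-phase: ΣzᵢKᵢ = 1.743 > 1 and Σzᵢ/Kᵢ = 1.581 > 1, so g(0) = 0.743 > 0 and g(1) = -0.581 < 0.
Iterate (Newton) starting at ψ₁ = 0.5:
  ψ₁ = 0.500: g = 0.0839, g' = -0.967 → ψ₁ = 0.587
  ψ₁ = 0.587: g = -0.0007, g' = -0.991 → ψ₁ = 0.586
Converged at ψ₁ = 0.586.
Drum-1 compositions:
  acetaldehyde: x = 0.116, y = 0.403
  n-pentane: x = 0.181, y = 0.381
  toluene: x = 0.703, y = 0.217
Drum-2 feed = drum-1 liquid: z₂ = (0.1158, 0.1811, 0.7032).
Drum 2:
Iterate (Newton) starting at ψ₂ = 0.7:
  ψ₂ = 0.700: g = 0.0411, g' = -0.466 → ψ₂ = 0.788
  ψ₂ = 0.788: g = 0.0024, g' = -0.415 → ψ₂ = 0.794
Converged at ψ₂ = 0.794.
  acetaldehyde: x = 0.018, y = 0.141
  n-pentane: x = 0.046, y = 0.216
  toluene: x = 0.936, y = 0.643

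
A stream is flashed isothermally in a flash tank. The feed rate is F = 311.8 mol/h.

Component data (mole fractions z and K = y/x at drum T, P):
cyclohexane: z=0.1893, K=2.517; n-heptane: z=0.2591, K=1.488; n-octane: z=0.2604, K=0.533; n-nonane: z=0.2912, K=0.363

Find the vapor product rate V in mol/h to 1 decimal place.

Material balance + equilibrium reduce to Σ zᵢ(Kᵢ−1)/(1+ψ(Kᵢ−1)) = 0.
Feasibility: ΣzᵢKᵢ = 1.1065, Σzᵢ/Kᵢ = 1.5401 — both > 1, two phases present.
Newton–Raphson from ψ = 0.36:
  ψ = 0.3600: g = -0.09359, g' = -0.5079 → ψ = 0.1757
  ψ = 0.1757: g = 0.00183, g' = -0.5411 → ψ = 0.1791
Converged at ψ = 0.1791.
Then V = ψ·F = 0.1791·311.8 = 55.8 mol/h and L = F − V = 256.0 mol/h.

V = 55.8 mol/h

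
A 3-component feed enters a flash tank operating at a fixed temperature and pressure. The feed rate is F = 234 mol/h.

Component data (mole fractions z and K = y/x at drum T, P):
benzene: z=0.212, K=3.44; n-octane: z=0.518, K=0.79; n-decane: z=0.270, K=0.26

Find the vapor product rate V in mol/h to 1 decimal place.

Rachford–Rice: g(V/F) = Σ zᵢ(Kᵢ−1)/(1+V/F(Kᵢ−1)) = 0.
Feasibility: ΣzᵢKᵢ = 1.209, Σzᵢ/Kᵢ = 1.756 — both > 1, two phases present.
Newton–Raphson from V/F = 0.32:
  V/F = 0.320: g = -0.0879, g' = -0.678 → V/F = 0.190
  V/F = 0.190: g = 0.0074, g' = -0.814 → V/F = 0.199
Converged at V/F = 0.199.
Then V = V/F·F = 0.1995·234 = 46.7 mol/h and L = F − V = 187.3 mol/h.

V = 46.7 mol/h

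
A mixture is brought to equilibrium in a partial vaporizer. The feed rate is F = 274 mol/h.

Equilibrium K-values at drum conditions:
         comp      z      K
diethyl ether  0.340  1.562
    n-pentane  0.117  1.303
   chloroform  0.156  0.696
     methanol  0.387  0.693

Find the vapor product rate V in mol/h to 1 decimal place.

Let β = V/F and solve Σ zᵢ(Kᵢ−1)/(1+β(Kᵢ−1)) = 0.
Feasibility: ΣzᵢKᵢ = 1.060, Σzᵢ/Kᵢ = 1.090 — both > 1, two phases present.
Iterate (Newton) starting at β = 0.32:
  β = 0.320: g = 0.0100, g' = -0.149 → β = 0.387
  β = 0.387: g = 0.0001, g' = -0.147 → β = 0.388
Converged at β = 0.388.
Then V = β·F = 0.3877·274 = 106.2 mol/h and L = F − V = 167.8 mol/h.

V = 106.2 mol/h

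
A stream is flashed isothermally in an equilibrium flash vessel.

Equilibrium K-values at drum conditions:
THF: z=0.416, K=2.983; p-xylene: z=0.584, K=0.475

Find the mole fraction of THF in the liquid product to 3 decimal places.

x_THF = 0.209

Rachford–Rice: g(β) = Σ zᵢ(Kᵢ−1)/(1+β(Kᵢ−1)) = 0.
Check two-phase: ΣzᵢKᵢ = 1.518 > 1 and Σzᵢ/Kᵢ = 1.369 > 1, so g(0) = 0.518 > 0 and g(1) = -0.369 < 0.
Newton–Raphson from β = 0.64:
  β = 0.640: g = -0.0982, g' = -0.683 → β = 0.496
  β = 0.496: g = 0.0012, g' = -0.710 → β = 0.498
Converged at β = 0.498.
Compositions from xᵢ = zᵢ/(1+β(Kᵢ−1)), yᵢ = Kᵢxᵢ:
  THF: x = 0.209, y = 0.624
  p-xylene: x = 0.791, y = 0.376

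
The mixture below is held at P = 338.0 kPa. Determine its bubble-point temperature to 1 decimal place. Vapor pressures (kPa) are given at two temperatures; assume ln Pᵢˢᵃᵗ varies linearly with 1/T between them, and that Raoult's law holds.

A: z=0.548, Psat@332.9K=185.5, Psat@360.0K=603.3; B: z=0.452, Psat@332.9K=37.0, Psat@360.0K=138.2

T = 356.4 K

Bubble-point temperature: ΣzᵢPᵢˢᵃᵗ(T) = P. Interpolate ln Pᵢˢᵃᵗ = aᵢ + bᵢ/T.
  T = 332.9 K: ΣzᵢPᵢˢᵃᵗ = 118.38 kPa
  T = 360.0 K: ΣzᵢPᵢˢᵃᵗ = 393.07 kPa
  T = 346.4 K: ΣzᵢPᵢˢᵃᵗ = 220.28 kPa
  T = 353.2 K: ΣzᵢPᵢˢᵃᵗ = 295.88 kPa
  T = 356.6 K: ΣzᵢPᵢˢᵃᵗ = 341.49 kPa
  T = 354.9 K: ΣzᵢPᵢˢᵃᵗ = 317.97 kPa
  T = 355.8 K: ΣzᵢPᵢˢᵃᵗ = 330.24 kPa
Interpolating between 355.8 K and 356.6 K gives T ≈ 356.4 K.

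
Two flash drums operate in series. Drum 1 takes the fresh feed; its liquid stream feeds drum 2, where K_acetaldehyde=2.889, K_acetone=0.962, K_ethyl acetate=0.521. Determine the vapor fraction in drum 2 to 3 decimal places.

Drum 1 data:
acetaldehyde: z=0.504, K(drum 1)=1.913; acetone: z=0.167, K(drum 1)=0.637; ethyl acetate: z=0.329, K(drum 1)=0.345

V/F (drum 2) = 0.691

Drum 1:
Let ψ₁ = V/F and solve Σ zᵢ(Kᵢ−1)/(1+ψ₁(Kᵢ−1)) = 0.
Feasibility: ΣzᵢKᵢ = 1.184, Σzᵢ/Kᵢ = 1.479 — both > 1, two phases present.
Newton–Raphson from ψ₁ = 0.5:
  ψ₁ = 0.500: g = -0.0786, g' = -0.543 → ψ₁ = 0.355
  ψ₁ = 0.355: g = -0.0030, g' = -0.508 → ψ₁ = 0.349
Converged at ψ₁ = 0.349.
Drum-1 compositions:
  acetaldehyde: x = 0.382, y = 0.731
  acetone: x = 0.191, y = 0.122
  ethyl acetate: x = 0.427, y = 0.147
Drum-2 feed = drum-1 liquid: z₂ = (0.3821, 0.1913, 0.4266).
Drum 2:
Newton–Raphson from ψ₂ = 0.52:
  ψ₂ = 0.520: g = 0.0846, g' = -0.521 → ψ₂ = 0.682
  ψ₂ = 0.682: g = 0.0043, g' = -0.477 → ψ₂ = 0.691
Converged at ψ₂ = 0.691.
  acetaldehyde: x = 0.166, y = 0.479
  acetone: x = 0.196, y = 0.189
  ethyl acetate: x = 0.638, y = 0.332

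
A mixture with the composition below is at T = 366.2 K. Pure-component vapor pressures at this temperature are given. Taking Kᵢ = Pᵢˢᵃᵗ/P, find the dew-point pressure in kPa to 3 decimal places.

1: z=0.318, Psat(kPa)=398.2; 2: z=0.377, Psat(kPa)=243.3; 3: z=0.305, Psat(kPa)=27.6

At the dew point ψ → 1, so Σzᵢ/Kᵢ = 1 with Kᵢ = Pᵢˢᵃᵗ/P ⇒ 1/P = Σzᵢ/Pᵢˢᵃᵗ.
1/P = 0.318/398.2 + 0.377/243.3 + 0.305/27.6 = 0.013399 ⇒ P = 74.633 kPa

Pdew = 74.633 kPa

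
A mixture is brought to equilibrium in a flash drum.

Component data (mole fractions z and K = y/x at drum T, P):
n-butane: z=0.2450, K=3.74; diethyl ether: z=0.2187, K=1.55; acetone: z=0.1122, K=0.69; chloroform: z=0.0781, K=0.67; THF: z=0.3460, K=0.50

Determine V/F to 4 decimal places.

V/F = 0.6446

Iterate (Newton) starting at V/F = 0.5:
  V/F = 0.5000: g = 0.07490, g' = -0.5492 → V/F = 0.6364
  V/F = 0.6364: g = 0.00409, g' = -0.4971 → V/F = 0.6446
Converged at V/F = 0.6446.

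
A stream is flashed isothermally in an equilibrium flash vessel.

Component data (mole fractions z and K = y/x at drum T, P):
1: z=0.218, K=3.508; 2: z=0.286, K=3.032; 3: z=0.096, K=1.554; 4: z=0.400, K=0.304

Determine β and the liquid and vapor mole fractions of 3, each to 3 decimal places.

Let β = V/F and solve Σ zᵢ(Kᵢ−1)/(1+β(Kᵢ−1)) = 0.
Feasibility: ΣzᵢKᵢ = 1.903, Σzᵢ/Kᵢ = 1.534 — both > 1, two phases present.
Newton iteration, β⁰ = 0.5:
  β = 0.500: g = 0.1455, g' = -1.034 → β = 0.641
  β = 0.641: g = -0.0010, g' = -1.072 → β = 0.640
Converged at β = 0.640.
Compositions from xᵢ = zᵢ/(1+β(Kᵢ−1)), yᵢ = Kᵢxᵢ:
  1: x = 0.084, y = 0.294
  2: x = 0.124, y = 0.377
  3: x = 0.071, y = 0.110
  4: x = 0.721, y = 0.219

β = 0.640, x_3 = 0.071, y_3 = 0.110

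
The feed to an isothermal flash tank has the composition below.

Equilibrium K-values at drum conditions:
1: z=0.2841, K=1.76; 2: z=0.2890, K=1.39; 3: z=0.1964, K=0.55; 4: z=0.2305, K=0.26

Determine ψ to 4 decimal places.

ψ = 0.1860

Let ψ = V/F and solve Σ zᵢ(Kᵢ−1)/(1+ψ(Kᵢ−1)) = 0.
g(0) = ΣzᵢKᵢ − 1 = 0.0697 and g(1) = 1 − Σzᵢ/Kᵢ = -0.6130, so a root lies in (0, 1).
Iterate (Newton) starting at ψ = 0.64:
  ψ = 0.6400: g = -0.21270, g' = -0.6364 → ψ = 0.3058
  ψ = 0.3058: g = -0.04703, g' = -0.4074 → ψ = 0.1903
  ψ = 0.1903: g = -0.00164, g' = -0.3819 → ψ = 0.1860
Converged at ψ = 0.1860.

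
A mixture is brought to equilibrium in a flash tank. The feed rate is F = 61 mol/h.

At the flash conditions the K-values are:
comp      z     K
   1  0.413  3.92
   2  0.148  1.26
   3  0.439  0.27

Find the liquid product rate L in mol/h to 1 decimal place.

Let β = V/F and solve Σ zᵢ(Kᵢ−1)/(1+β(Kᵢ−1)) = 0.
Feasibility: ΣzᵢKᵢ = 1.924, Σzᵢ/Kᵢ = 1.849 — both > 1, two phases present.
Iterate (Newton) starting at β = 0.5:
  β = 0.500: g = 0.0196, g' = -1.170 → β = 0.517
Converged at β = 0.517.
Then V = β·F = 0.5168·61 = 31.5 mol/h and L = F − V = 29.5 mol/h.

L = 29.5 mol/h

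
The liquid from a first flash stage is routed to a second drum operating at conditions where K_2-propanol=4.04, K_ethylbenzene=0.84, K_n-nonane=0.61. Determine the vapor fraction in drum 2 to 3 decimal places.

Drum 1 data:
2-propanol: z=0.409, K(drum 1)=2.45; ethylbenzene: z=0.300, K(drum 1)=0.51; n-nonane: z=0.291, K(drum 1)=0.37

V/F (drum 2) = 0.730

Drum 1:
Newton–Raphson from ψ₁ = 0.5:
  ψ₁ = 0.500: g = -0.1185, g' = -0.661 → ψ₁ = 0.321
  ψ₁ = 0.321: g = 0.0006, g' = -0.683 → ψ₁ = 0.322
Converged at ψ₁ = 0.322.
Drum-1 compositions:
  2-propanol: x = 0.279, y = 0.683
  ethylbenzene: x = 0.356, y = 0.182
  n-nonane: x = 0.365, y = 0.135
Drum-2 feed = drum-1 liquid: z₂ = (0.2789, 0.3561, 0.3650).
Drum 2:
Material balance + equilibrium reduce to Σ zᵢ(Kᵢ−1)/(1+ψ₂(Kᵢ−1)) = 0.
g(0) = ΣzᵢKᵢ − 1 = 0.649 and g(1) = 1 − Σzᵢ/Kᵢ = -0.091, so a root lies in (0, 1).
Iterate (Newton) starting at ψ₂ = 0.54:
  ψ₂ = 0.540: g = 0.0783, g' = -0.469 → ψ₂ = 0.707
  ψ₂ = 0.707: g = 0.0085, g' = -0.377 → ψ₂ = 0.729
  ψ₂ = 0.729: g = 0.0001, g' = -0.369 → ψ₂ = 0.730
Converged at ψ₂ = 0.730.
  2-propanol: x = 0.087, y = 0.350
  ethylbenzene: x = 0.403, y = 0.339
  n-nonane: x = 0.510, y = 0.311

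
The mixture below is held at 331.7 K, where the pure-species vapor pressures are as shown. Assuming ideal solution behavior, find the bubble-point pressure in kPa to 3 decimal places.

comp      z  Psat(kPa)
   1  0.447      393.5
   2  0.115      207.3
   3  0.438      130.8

Pbub = 257.024 kPa

At the bubble point ψ → 0, so ΣzᵢKᵢ = 1 with Kᵢ = Pᵢˢᵃᵗ/P ⇒ P = ΣzᵢPᵢˢᵃᵗ.
P = 0.447·393.5 + 0.115·207.3 + 0.438·130.8 = 257.024 kPa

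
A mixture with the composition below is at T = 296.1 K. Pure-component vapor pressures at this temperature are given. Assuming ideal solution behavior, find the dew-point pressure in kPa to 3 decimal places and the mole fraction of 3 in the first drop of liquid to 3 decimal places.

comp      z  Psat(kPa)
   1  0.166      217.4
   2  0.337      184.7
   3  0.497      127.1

At the dew point ψ → 1, so Σzᵢ/Kᵢ = 1 with Kᵢ = Pᵢˢᵃᵗ/P ⇒ 1/P = Σzᵢ/Pᵢˢᵃᵗ.
1/P = 0.166/217.4 + 0.337/184.7 + 0.497/127.1 = 0.006498 ⇒ P = 153.883 kPa
xᵢ = zᵢP/Pᵢˢᵃᵗ ⇒ x_3 = 0.497·153.883/127.1 = 0.602

Pdew = 153.883 kPa, x_3 = 0.602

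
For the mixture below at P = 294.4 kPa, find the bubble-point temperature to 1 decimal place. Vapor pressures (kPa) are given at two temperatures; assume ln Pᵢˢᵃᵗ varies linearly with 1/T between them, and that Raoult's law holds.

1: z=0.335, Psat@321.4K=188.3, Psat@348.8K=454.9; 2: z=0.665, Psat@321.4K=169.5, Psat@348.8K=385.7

T = 337.6 K

Bubble-point temperature: ΣzᵢPᵢˢᵃᵗ(T) = P. Interpolate ln Pᵢˢᵃᵗ = aᵢ + bᵢ/T.
  T = 321.4 K: ΣzᵢPᵢˢᵃᵗ = 175.80 kPa
  T = 348.8 K: ΣzᵢPᵢˢᵃᵗ = 408.88 kPa
  T = 335.1 K: ΣzᵢPᵢˢᵃᵗ = 272.74 kPa
  T = 342.0 K: ΣzᵢPᵢˢᵃᵗ = 335.79 kPa
  T = 338.6 K: ΣzᵢPᵢˢᵃᵗ = 303.41 kPa
  T = 336.9 K: ΣzᵢPᵢˢᵃᵗ = 288.18 kPa
Interpolating between 336.9 K and 338.6 K gives T ≈ 337.6 K.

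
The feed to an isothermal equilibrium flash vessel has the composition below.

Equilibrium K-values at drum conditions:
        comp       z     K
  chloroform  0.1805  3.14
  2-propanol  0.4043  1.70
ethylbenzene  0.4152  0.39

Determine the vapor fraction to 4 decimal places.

ψ = 0.5510

Newton–Raphson from ψ = 0.37:
  ψ = 0.3700: g = 0.11327, g' = -0.6401 → ψ = 0.5469
  ψ = 0.5469: g = 0.00254, g' = -0.6270 → ψ = 0.5510
Converged at ψ = 0.5510.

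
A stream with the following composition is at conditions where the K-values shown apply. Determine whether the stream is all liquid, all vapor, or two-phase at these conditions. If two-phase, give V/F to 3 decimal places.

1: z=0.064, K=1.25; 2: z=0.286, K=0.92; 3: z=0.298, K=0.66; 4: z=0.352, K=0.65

ΣzᵢKᵢ = 0.769; Σzᵢ/Kᵢ = 1.355.
Since ΣzᵢKᵢ < 1 the mixture is below its bubble point — single liquid phase.

all liquid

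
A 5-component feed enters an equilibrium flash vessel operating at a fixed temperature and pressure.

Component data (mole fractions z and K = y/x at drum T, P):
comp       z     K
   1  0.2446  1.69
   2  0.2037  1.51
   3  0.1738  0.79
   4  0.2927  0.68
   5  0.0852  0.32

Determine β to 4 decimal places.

Iterate (Newton) starting at β = 0.54:
  β = 0.5400: g = -0.04154, g' = -0.2463 → β = 0.3714
  β = 0.3714: g = -0.00170, g' = -0.2294 → β = 0.3640
Converged at β = 0.3640.

β = 0.3640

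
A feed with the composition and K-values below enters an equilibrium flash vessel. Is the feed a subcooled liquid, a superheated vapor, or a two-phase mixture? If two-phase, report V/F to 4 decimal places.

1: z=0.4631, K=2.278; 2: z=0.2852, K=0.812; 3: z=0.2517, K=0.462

two-phase, V/F = 0.7805

ΣzᵢKᵢ = 1.4028; Σzᵢ/Kᵢ = 1.0993.
Both exceed 1, so a two-phase solution exists.
Iterate (Newton) starting at ψ = 0.62:
  ψ = 0.6200: g = 0.06632, g' = -0.4124 → ψ = 0.7808
  ψ = 0.7808: g = -0.00011, g' = -0.4200 → ψ = 0.7805
Converged at ψ = 0.7805.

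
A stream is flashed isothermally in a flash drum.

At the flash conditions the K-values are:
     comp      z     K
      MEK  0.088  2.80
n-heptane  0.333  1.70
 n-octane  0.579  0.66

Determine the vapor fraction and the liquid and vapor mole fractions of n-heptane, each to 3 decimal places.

ψ = 0.572, x_n-heptane = 0.238, y_n-heptane = 0.404

Newton–Raphson from ψ = 0.55:
  ψ = 0.550: g = 0.0058, g' = -0.258 → ψ = 0.572
Converged at ψ = 0.572.
Compositions from xᵢ = zᵢ/(1+ψ(Kᵢ−1)), yᵢ = Kᵢxᵢ:
  MEK: x = 0.043, y = 0.121
  n-heptane: x = 0.238, y = 0.404
  n-octane: x = 0.719, y = 0.474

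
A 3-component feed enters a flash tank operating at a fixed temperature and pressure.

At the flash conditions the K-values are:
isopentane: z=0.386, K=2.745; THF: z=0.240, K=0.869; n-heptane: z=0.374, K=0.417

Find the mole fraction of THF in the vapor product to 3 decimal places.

Rachford–Rice: g(ψ) = Σ zᵢ(Kᵢ−1)/(1+ψ(Kᵢ−1)) = 0.
Check two-phase: ΣzᵢKᵢ = 1.424 > 1 and Σzᵢ/Kᵢ = 1.314 > 1, so g(0) = 0.424 > 0 and g(1) = -0.314 < 0.
Iterate (Newton) starting at ψ = 0.54:
  ψ = 0.540: g = -0.0053, g' = -0.587 → ψ = 0.531
Converged at ψ = 0.531.
Compositions from xᵢ = zᵢ/(1+ψ(Kᵢ−1)), yᵢ = Kᵢxᵢ:
  isopentane: x = 0.200, y = 0.550
  THF: x = 0.258, y = 0.224
  n-heptane: x = 0.542, y = 0.226

y_THF = 0.224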